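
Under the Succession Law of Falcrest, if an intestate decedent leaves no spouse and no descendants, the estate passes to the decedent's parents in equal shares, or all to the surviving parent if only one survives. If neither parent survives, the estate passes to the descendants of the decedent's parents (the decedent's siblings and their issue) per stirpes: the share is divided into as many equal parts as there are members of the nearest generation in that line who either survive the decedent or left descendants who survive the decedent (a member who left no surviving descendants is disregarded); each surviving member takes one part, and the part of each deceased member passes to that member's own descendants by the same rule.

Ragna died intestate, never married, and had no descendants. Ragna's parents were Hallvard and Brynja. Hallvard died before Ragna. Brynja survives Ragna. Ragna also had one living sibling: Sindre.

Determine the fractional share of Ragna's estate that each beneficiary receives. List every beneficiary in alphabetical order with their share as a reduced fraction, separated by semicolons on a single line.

Brynja 1

Only one parent, Brynja, survives, so Brynja takes the entire estate. The siblings take nothing because a surviving parent has priority.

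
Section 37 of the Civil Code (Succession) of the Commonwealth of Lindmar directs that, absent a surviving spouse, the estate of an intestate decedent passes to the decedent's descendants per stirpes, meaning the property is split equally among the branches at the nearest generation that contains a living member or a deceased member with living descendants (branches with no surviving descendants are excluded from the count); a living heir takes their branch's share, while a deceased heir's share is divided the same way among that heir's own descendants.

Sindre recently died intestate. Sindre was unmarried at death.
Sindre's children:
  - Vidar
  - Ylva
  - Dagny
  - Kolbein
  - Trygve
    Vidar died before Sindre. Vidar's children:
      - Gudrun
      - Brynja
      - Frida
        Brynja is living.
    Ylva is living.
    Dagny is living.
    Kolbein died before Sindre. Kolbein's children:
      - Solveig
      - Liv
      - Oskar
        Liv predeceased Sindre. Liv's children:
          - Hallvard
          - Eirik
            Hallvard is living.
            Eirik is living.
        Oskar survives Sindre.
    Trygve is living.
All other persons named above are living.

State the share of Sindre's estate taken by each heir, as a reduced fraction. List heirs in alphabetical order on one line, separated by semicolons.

There is no surviving spouse, so the entire estate passes to Sindre's descendants per stirpes.
The estate is divided into 5 equal shares of 1/5 among Vidar, Ylva, Dagny, Kolbein, Trygve.
Vidar predeceased; the 1/5 allotted to Vidar's branch passes to Vidar's issue by representation.
The 1/5 is divided into 3 equal shares of 1/15 among Gudrun, Brynja, Frida.
Gudrun is living and takes 1/15.
Brynja is living and takes 1/15.
Frida is living and takes 1/15.
Ylva is living and takes 1/5.
Dagny is living and takes 1/5.
Kolbein predeceased; the 1/5 allotted to Kolbein's branch passes to Kolbein's issue by representation.
The 1/5 is divided into 3 equal shares of 1/15 among Solveig, Liv, Oskar.
Solveig is living and takes 1/15.
Liv predeceased; the 1/15 allotted to Liv's branch passes to Liv's issue by representation.
The 1/15 is divided into 2 equal shares of 1/30 among Hallvard, Eirik.
Hallvard is living and takes 1/30.
Eirik is living and takes 1/30.
Oskar is living and takes 1/15.
Trygve is living and takes 1/5.

Brynja 1/15; Dagny 1/5; Eirik 1/30; Frida 1/15; Gudrun 1/15; Hallvard 1/30; Oskar 1/15; Solveig 1/15; Trygve 1/5; Ylva 1/5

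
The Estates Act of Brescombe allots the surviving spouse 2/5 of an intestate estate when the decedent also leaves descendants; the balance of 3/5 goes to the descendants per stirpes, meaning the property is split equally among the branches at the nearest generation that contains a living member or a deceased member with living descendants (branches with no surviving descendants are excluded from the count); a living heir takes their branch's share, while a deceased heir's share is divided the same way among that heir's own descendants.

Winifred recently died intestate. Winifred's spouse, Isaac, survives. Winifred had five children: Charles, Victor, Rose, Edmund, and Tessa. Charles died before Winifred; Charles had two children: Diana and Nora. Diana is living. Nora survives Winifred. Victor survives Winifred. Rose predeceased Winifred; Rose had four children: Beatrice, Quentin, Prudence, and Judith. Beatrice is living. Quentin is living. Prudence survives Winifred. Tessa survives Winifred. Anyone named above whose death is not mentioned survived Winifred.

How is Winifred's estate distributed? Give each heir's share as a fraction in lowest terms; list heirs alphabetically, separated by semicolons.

Beatrice 3/100; Diana 3/50; Edmund 3/25; Isaac 2/5; Judith 3/100; Nora 3/50; Prudence 3/100; Quentin 3/100; Tessa 3/25; Victor 3/25

Isaac, as surviving spouse, takes 2/5.
The remaining 3/5 passes to Winifred's descendants per stirpes.
The 3/5 is divided into 5 equal shares of 3/25 among Charles, Victor, Rose, Edmund, Tessa.
Charles predeceased; the 3/25 allotted to Charles's branch passes to Charles's issue by representation.
The 3/25 is divided into 2 equal shares of 3/50 among Diana, Nora.
Diana is living and takes 3/50.
Nora is living and takes 3/50.
Victor is living and takes 3/25.
Rose predeceased; the 3/25 allotted to Rose's branch passes to Rose's issue by representation.
The 3/25 is divided into 4 equal shares of 3/100 among Beatrice, Quentin, Prudence, Judith.
Beatrice is living and takes 3/100.
Quentin is living and takes 3/100.
Prudence is living and takes 3/100.
Judith is living and takes 3/100.
Edmund is living and takes 3/25.
Tessa is living and takes 3/25.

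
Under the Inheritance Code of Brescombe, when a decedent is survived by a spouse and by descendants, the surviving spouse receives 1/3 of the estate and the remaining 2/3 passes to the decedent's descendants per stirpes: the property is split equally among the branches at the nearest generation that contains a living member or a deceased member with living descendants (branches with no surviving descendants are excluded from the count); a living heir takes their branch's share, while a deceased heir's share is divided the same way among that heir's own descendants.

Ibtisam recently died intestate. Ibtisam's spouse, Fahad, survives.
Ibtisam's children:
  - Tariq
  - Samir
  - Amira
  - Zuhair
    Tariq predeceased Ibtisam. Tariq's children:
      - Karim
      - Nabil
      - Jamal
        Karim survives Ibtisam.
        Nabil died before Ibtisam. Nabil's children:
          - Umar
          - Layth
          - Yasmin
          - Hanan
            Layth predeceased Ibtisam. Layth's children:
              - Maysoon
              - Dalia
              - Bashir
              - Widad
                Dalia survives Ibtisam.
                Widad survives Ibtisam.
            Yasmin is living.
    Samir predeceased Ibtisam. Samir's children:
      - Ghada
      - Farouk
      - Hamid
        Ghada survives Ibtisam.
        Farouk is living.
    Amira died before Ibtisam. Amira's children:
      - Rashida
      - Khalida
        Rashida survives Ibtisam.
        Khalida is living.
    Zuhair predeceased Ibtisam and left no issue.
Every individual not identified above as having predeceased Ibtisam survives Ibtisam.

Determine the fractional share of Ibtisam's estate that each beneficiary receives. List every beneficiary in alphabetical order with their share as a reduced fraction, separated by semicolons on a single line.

Fahad, as surviving spouse, takes 1/3.
The remaining 2/3 passes to Ibtisam's descendants per stirpes.
Zuhair left no surviving issue, so that branch lapses and is disregarded.
The 2/3 is divided into 3 equal shares of 2/9 among Tariq, Samir, Amira.
Tariq predeceased; the 2/9 allotted to Tariq's branch passes to Tariq's issue by representation.
The 2/9 is divided into 3 equal shares of 2/27 among Karim, Nabil, Jamal.
Karim is living and takes 2/27.
Nabil predeceased; the 2/27 allotted to Nabil's branch passes to Nabil's issue by representation.
The 2/27 is divided into 4 equal shares of 1/54 among Umar, Layth, Yasmin, Hanan.
Umar is living and takes 1/54.
Layth predeceased; the 1/54 allotted to Layth's branch passes to Layth's issue by representation.
The 1/54 is divided into 4 equal shares of 1/216 among Maysoon, Dalia, Bashir, Widad.
Maysoon is living and takes 1/216.
Dalia is living and takes 1/216.
Bashir is living and takes 1/216.
Widad is living and takes 1/216.
Yasmin is living and takes 1/54.
Hanan is living and takes 1/54.
Jamal is living and takes 2/27.
Samir predeceased; the 2/9 allotted to Samir's branch passes to Samir's issue by representation.
The 2/9 is divided into 3 equal shares of 2/27 among Ghada, Farouk, Hamid.
Ghada is living and takes 2/27.
Farouk is living and takes 2/27.
Hamid is living and takes 2/27.
Amira predeceased; the 2/9 allotted to Amira's branch passes to Amira's issue by representation.
The 2/9 is divided into 2 equal shares of 1/9 among Rashida, Khalida.
Rashida is living and takes 1/9.
Khalida is living and takes 1/9.

Bashir 1/216; Dalia 1/216; Fahad 1/3; Farouk 2/27; Ghada 2/27; Hamid 2/27; Hanan 1/54; Jamal 2/27; Karim 2/27; Khalida 1/9; Maysoon 1/216; Rashida 1/9; Umar 1/54; Widad 1/216; Yasmin 1/54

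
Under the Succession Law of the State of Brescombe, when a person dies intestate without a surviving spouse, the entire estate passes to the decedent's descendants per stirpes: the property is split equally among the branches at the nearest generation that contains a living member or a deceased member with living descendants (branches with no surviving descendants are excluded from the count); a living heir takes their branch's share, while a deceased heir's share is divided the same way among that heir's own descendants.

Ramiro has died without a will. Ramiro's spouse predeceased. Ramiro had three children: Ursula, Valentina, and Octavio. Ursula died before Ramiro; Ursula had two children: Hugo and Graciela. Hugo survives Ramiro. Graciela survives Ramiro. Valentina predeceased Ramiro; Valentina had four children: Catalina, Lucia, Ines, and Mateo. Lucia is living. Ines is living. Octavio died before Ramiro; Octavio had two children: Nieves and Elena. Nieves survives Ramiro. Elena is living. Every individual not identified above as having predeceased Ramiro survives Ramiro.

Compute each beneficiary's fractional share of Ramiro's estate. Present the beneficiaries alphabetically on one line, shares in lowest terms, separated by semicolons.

Catalina 1/12; Elena 1/6; Graciela 1/6; Hugo 1/6; Ines 1/12; Lucia 1/12; Mateo 1/12; Nieves 1/6

There is no surviving spouse, so the entire estate passes to Ramiro's descendants per stirpes.
The estate is divided into 3 equal shares of 1/3 among Ursula, Valentina, Octavio.
Ursula predeceased; the 1/3 allotted to Ursula's branch passes to Ursula's issue by representation.
The 1/3 is divided into 2 equal shares of 1/6 among Hugo, Graciela.
Hugo is living and takes 1/6.
Graciela is living and takes 1/6.
Valentina predeceased; the 1/3 allotted to Valentina's branch passes to Valentina's issue by representation.
The 1/3 is divided into 4 equal shares of 1/12 among Catalina, Lucia, Ines, Mateo.
Catalina is living and takes 1/12.
Lucia is living and takes 1/12.
Ines is living and takes 1/12.
Mateo is living and takes 1/12.
Octavio predeceased; the 1/3 allotted to Octavio's branch passes to Octavio's issue by representation.
The 1/3 is divided into 2 equal shares of 1/6 among Nieves, Elena.
Nieves is living and takes 1/6.
Elena is living and takes 1/6.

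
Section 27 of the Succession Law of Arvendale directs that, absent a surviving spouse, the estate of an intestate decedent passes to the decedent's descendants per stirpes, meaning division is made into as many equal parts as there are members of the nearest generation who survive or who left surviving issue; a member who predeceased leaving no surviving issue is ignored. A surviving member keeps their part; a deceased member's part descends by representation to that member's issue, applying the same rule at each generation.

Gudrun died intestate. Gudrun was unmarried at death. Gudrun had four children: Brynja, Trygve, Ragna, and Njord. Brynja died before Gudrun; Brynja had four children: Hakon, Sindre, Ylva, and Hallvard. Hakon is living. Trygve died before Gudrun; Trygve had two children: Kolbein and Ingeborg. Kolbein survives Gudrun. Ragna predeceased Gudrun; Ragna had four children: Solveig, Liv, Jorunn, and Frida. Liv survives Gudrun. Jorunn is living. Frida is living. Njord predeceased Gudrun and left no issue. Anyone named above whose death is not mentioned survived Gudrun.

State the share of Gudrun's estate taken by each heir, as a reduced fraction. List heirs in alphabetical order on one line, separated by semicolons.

There is no surviving spouse, so the entire estate passes to Gudrun's descendants per stirpes.
Njord left no surviving issue, so that branch lapses and is disregarded.
The estate is divided into 3 equal shares of 1/3 among Brynja, Trygve, Ragna.
Brynja predeceased; the 1/3 allotted to Brynja's branch passes to Brynja's issue by representation.
The 1/3 is divided into 4 equal shares of 1/12 among Hakon, Sindre, Ylva, Hallvard.
Hakon is living and takes 1/12.
Sindre is living and takes 1/12.
Ylva is living and takes 1/12.
Hallvard is living and takes 1/12.
Trygve predeceased; the 1/3 allotted to Trygve's branch passes to Trygve's issue by representation.
The 1/3 is divided into 2 equal shares of 1/6 among Kolbein, Ingeborg.
Kolbein is living and takes 1/6.
Ingeborg is living and takes 1/6.
Ragna predeceased; the 1/3 allotted to Ragna's branch passes to Ragna's issue by representation.
The 1/3 is divided into 4 equal shares of 1/12 among Solveig, Liv, Jorunn, Frida.
Solveig is living and takes 1/12.
Liv is living and takes 1/12.
Jorunn is living and takes 1/12.
Frida is living and takes 1/12.

Frida 1/12; Hakon 1/12; Hallvard 1/12; Ingeborg 1/6; Jorunn 1/12; Kolbein 1/6; Liv 1/12; Sindre 1/12; Solveig 1/12; Ylva 1/12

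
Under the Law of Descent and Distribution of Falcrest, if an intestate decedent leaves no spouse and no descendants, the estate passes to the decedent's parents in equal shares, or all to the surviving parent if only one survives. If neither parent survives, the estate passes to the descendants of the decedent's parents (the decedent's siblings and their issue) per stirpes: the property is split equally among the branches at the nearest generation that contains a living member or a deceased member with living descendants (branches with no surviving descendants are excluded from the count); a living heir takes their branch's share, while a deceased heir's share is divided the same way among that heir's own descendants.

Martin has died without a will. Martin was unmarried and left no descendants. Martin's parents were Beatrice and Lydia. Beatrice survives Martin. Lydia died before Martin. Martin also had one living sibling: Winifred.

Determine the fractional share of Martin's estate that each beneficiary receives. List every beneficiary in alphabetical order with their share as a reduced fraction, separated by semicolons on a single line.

Beatrice 1

Only one parent, Beatrice, survives, so Beatrice takes the entire estate. The siblings take nothing because a surviving parent has priority.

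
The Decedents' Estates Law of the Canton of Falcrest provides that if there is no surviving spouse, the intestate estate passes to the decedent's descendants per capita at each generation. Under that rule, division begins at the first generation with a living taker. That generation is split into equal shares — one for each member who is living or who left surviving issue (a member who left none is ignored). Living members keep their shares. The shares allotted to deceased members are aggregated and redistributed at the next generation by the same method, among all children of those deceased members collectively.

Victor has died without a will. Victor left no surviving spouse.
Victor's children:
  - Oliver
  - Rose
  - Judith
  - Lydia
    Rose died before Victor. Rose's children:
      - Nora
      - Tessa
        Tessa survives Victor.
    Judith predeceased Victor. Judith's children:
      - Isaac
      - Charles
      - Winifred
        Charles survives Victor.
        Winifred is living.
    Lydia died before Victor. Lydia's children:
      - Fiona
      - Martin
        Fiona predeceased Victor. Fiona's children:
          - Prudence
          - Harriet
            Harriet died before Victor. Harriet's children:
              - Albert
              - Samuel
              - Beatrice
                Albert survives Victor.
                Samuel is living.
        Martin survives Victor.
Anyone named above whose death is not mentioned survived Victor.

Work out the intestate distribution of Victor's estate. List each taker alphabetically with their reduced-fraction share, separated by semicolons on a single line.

There is no surviving spouse, so the entire estate passes to Victor's descendants per capita at each generation.
At generation 1 (Oliver, Rose, Judith, Lydia) there are 4 shares of (1)/4 = 1/4 each.
Living: Oliver — each takes 1/4.
Deceased: Rose, Judith, and Lydia. Their combined 3/4 is pooled and carried to generation 2.
At generation 2 (Nora, Tessa, Isaac, Charles, Winifred, Fiona, Martin) there are 7 shares of (3/4)/7 = 3/28 each.
Living: Nora, Tessa, Isaac, Charles, Winifred, and Martin — each takes 3/28.
Deceased: Fiona. That 3/28 share is carried to generation 3.
At generation 3 (Prudence, Harriet) there are 2 shares of (3/28)/2 = 3/56 each.
Living: Prudence — each takes 3/56.
Deceased: Harriet. That 3/56 share is carried to generation 4.
At generation 4 (Albert, Samuel, Beatrice) there are 3 shares of (3/56)/3 = 1/56 each.
Living: Albert, Samuel, and Beatrice — each takes 1/56.

Albert 1/56; Beatrice 1/56; Charles 3/28; Isaac 3/28; Martin 3/28; Nora 3/28; Oliver 1/4; Prudence 3/56; Samuel 1/56; Tessa 3/28; Winifred 3/28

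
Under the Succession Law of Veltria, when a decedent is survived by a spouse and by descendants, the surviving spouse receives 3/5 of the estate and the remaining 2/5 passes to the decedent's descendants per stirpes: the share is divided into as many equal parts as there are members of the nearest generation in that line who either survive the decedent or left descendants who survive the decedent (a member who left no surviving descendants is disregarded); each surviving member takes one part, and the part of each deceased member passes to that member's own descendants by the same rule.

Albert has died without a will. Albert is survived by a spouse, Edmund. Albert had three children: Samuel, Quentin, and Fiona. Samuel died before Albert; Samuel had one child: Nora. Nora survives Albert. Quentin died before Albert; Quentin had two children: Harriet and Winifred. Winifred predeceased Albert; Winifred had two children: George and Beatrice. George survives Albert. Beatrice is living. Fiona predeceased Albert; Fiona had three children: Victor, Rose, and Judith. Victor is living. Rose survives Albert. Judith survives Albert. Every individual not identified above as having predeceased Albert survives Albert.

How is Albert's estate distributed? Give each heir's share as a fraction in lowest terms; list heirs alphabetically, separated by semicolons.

Edmund, as surviving spouse, takes 3/5.
The remaining 2/5 passes to Albert's descendants per stirpes.
The 2/5 is divided into 3 equal shares of 2/15 among Samuel, Quentin, Fiona.
Samuel predeceased; the 2/15 allotted to Samuel's branch passes to Samuel's issue by representation.
Nora is the sole taker at this level and receives the full 2/15.
Quentin predeceased; the 2/15 allotted to Quentin's branch passes to Quentin's issue by representation.
The 2/15 is divided into 2 equal shares of 1/15 among Harriet, Winifred.
Harriet is living and takes 1/15.
Winifred predeceased; the 1/15 allotted to Winifred's branch passes to Winifred's issue by representation.
The 1/15 is divided into 2 equal shares of 1/30 among George, Beatrice.
George is living and takes 1/30.
Beatrice is living and takes 1/30.
Fiona predeceased; the 2/15 allotted to Fiona's branch passes to Fiona's issue by representation.
The 2/15 is divided into 3 equal shares of 2/45 among Victor, Rose, Judith.
Victor is living and takes 2/45.
Rose is living and takes 2/45.
Judith is living and takes 2/45.

Beatrice 1/30; Edmund 3/5; George 1/30; Harriet 1/15; Judith 2/45; Nora 2/15; Rose 2/45; Victor 2/45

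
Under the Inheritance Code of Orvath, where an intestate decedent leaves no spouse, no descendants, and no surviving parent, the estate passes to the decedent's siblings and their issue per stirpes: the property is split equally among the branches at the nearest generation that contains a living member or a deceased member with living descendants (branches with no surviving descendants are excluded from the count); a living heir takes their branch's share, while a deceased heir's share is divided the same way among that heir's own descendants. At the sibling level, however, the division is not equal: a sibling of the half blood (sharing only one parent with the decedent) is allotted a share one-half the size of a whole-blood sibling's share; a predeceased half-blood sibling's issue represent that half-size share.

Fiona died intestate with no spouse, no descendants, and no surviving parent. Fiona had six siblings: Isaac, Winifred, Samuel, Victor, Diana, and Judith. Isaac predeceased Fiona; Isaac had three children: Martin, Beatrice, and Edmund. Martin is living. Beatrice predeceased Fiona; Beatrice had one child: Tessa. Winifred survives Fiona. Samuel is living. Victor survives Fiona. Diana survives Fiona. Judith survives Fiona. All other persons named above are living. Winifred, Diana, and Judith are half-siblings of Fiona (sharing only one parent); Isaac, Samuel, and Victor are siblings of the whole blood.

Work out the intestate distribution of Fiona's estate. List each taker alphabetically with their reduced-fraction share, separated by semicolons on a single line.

No spouse, descendants, or parent survives, so the estate passes to Fiona's siblings per stirpes.
Half-blood siblings count for one-half the weight of whole-blood siblings at the initial division.
Dividing 1 in proportion to weights (total weight 9/2): Isaac (weight 1) → 2/9; Winifred (weight 1/2) → 1/9; Samuel (weight 1) → 2/9; Victor (weight 1) → 2/9; Diana (weight 1/2) → 1/9; Judith (weight 1/2) → 1/9.
Isaac predeceased; the 2/9 allotted to Isaac's branch passes to Isaac's issue by representation.
The 2/9 is divided into 3 equal shares of 2/27 among Martin, Beatrice, Edmund.
Martin is living and takes 2/27.
Beatrice predeceased; the 2/27 allotted to Beatrice's branch passes to Beatrice's issue by representation.
Tessa is the sole taker at this level and receives the full 2/27.
Edmund is living and takes 2/27.
Winifred is living and takes 1/9.
Samuel is living and takes 2/9.
Victor is living and takes 2/9.
Diana is living and takes 1/9.
Judith is living and takes 1/9.

Diana 1/9; Edmund 2/27; Judith 1/9; Martin 2/27; Samuel 2/9; Tessa 2/27; Victor 2/9; Winifred 1/9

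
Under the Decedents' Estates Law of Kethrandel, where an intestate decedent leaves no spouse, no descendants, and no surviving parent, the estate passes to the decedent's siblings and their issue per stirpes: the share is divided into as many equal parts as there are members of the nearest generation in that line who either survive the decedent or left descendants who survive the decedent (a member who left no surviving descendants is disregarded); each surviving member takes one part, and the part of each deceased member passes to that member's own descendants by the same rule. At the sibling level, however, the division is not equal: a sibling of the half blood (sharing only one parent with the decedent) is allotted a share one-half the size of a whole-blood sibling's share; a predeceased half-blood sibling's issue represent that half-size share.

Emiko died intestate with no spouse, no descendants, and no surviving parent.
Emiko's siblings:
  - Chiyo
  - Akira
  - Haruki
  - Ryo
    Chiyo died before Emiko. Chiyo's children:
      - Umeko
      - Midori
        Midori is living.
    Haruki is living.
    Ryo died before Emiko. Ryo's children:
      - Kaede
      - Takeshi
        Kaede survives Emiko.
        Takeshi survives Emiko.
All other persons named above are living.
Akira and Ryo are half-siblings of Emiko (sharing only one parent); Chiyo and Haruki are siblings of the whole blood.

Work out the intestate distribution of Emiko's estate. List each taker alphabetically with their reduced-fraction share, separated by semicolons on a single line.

No spouse, descendants, or parent survives, so the estate passes to Emiko's siblings per stirpes.
Half-blood siblings count for one-half the weight of whole-blood siblings at the initial division.
Dividing 1 in proportion to weights (total weight 3): Chiyo (weight 1) → 1/3; Akira (weight 1/2) → 1/6; Haruki (weight 1) → 1/3; Ryo (weight 1/2) → 1/6.
Chiyo predeceased; the 1/3 allotted to Chiyo's branch passes to Chiyo's issue by representation.
The 1/3 is divided into 2 equal shares of 1/6 among Umeko, Midori.
Umeko is living and takes 1/6.
Midori is living and takes 1/6.
Akira is living and takes 1/6.
Haruki is living and takes 1/3.
Ryo predeceased; the 1/6 allotted to Ryo's branch passes to Ryo's issue by representation.
The 1/6 is divided into 2 equal shares of 1/12 among Kaede, Takeshi.
Kaede is living and takes 1/12.
Takeshi is living and takes 1/12.

Akira 1/6; Haruki 1/3; Kaede 1/12; Midori 1/6; Takeshi 1/12; Umeko 1/6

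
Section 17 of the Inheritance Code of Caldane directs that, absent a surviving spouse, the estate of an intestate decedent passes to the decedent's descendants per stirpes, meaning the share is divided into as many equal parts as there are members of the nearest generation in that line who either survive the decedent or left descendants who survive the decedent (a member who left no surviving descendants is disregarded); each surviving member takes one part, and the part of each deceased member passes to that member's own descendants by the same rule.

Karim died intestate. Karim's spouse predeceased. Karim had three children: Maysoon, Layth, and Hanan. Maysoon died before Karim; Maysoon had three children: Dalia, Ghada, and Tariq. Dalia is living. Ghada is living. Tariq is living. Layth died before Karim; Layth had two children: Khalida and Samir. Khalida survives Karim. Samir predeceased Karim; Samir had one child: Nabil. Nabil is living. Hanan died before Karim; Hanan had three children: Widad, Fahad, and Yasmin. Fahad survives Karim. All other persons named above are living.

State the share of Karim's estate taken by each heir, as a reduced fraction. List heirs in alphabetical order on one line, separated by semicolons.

There is no surviving spouse, so the entire estate passes to Karim's descendants per stirpes.
The estate is divided into 3 equal shares of 1/3 among Maysoon, Layth, Hanan.
Maysoon predeceased; the 1/3 allotted to Maysoon's branch passes to Maysoon's issue by representation.
The 1/3 is divided into 3 equal shares of 1/9 among Dalia, Ghada, Tariq.
Dalia is living and takes 1/9.
Ghada is living and takes 1/9.
Tariq is living and takes 1/9.
Layth predeceased; the 1/3 allotted to Layth's branch passes to Layth's issue by representation.
The 1/3 is divided into 2 equal shares of 1/6 among Khalida, Samir.
Khalida is living and takes 1/6.
Samir predeceased; the 1/6 allotted to Samir's branch passes to Samir's issue by representation.
Nabil is the sole taker at this level and receives the full 1/6.
Hanan predeceased; the 1/3 allotted to Hanan's branch passes to Hanan's issue by representation.
The 1/3 is divided into 3 equal shares of 1/9 among Widad, Fahad, Yasmin.
Widad is living and takes 1/9.
Fahad is living and takes 1/9.
Yasmin is living and takes 1/9.

Dalia 1/9; Fahad 1/9; Ghada 1/9; Khalida 1/6; Nabil 1/6; Tariq 1/9; Widad 1/9; Yasmin 1/9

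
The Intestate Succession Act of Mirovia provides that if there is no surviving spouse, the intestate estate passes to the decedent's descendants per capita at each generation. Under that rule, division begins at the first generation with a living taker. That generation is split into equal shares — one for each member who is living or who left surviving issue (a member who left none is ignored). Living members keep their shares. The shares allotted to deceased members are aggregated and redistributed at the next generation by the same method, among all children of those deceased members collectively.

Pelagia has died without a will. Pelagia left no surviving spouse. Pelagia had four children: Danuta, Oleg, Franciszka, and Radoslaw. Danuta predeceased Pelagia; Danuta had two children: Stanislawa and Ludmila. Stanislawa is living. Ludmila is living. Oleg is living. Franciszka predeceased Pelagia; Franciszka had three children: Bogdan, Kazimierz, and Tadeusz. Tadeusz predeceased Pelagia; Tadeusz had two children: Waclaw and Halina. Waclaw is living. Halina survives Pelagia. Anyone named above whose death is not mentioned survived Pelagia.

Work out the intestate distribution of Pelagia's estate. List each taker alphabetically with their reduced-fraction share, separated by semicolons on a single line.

Bogdan 1/10; Halina 1/20; Kazimierz 1/10; Ludmila 1/10; Oleg 1/4; Radoslaw 1/4; Stanislawa 1/10; Waclaw 1/20

There is no surviving spouse, so the entire estate passes to Pelagia's descendants per capita at each generation.
At generation 1 (Danuta, Oleg, Franciszka, Radoslaw) there are 4 shares of (1)/4 = 1/4 each.
Living: Oleg and Radoslaw — each takes 1/4.
Deceased: Danuta and Franciszka. Their combined 1/2 is pooled and carried to generation 2.
At generation 2 (Stanislawa, Ludmila, Bogdan, Kazimierz, Tadeusz) there are 5 shares of (1/2)/5 = 1/10 each.
Living: Stanislawa, Ludmila, Bogdan, and Kazimierz — each takes 1/10.
Deceased: Tadeusz. That 1/10 share is carried to generation 3.
At generation 3 (Waclaw, Halina) there are 2 shares of (1/10)/2 = 1/20 each.
Living: Waclaw and Halina — each takes 1/20.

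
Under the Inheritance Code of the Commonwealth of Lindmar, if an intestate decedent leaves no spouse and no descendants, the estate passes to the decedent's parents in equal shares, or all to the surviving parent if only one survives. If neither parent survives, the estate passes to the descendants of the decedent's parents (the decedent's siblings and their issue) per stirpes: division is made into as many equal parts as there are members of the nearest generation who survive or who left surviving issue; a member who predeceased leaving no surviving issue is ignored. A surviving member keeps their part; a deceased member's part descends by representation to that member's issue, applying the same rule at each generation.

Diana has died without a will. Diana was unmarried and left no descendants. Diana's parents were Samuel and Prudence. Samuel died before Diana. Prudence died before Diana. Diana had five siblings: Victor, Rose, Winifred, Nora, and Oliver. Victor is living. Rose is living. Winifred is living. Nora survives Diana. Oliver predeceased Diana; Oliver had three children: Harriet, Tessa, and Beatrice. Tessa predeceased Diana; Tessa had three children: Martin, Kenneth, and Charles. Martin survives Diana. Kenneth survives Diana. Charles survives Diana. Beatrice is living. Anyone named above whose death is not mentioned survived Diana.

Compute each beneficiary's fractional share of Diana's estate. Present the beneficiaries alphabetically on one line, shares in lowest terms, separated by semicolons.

Beatrice 1/15; Charles 1/45; Harriet 1/15; Kenneth 1/45; Martin 1/45; Nora 1/5; Rose 1/5; Victor 1/5; Winifred 1/5

Neither parent survives and there are no descendants, so the estate passes to Diana's siblings and their issue per stirpes.
The estate is divided into 5 equal shares of 1/5 among Victor, Rose, Winifred, Nora, Oliver.
Victor is living and takes 1/5.
Rose is living and takes 1/5.
Winifred is living and takes 1/5.
Nora is living and takes 1/5.
Oliver predeceased; the 1/5 allotted to Oliver's branch passes to Oliver's issue by representation.
The 1/5 is divided into 3 equal shares of 1/15 among Harriet, Tessa, Beatrice.
Harriet is living and takes 1/15.
Tessa predeceased; the 1/15 allotted to Tessa's branch passes to Tessa's issue by representation.
The 1/15 is divided into 3 equal shares of 1/45 among Martin, Kenneth, Charles.
Martin is living and takes 1/45.
Kenneth is living and takes 1/45.
Charles is living and takes 1/45.
Beatrice is living and takes 1/15.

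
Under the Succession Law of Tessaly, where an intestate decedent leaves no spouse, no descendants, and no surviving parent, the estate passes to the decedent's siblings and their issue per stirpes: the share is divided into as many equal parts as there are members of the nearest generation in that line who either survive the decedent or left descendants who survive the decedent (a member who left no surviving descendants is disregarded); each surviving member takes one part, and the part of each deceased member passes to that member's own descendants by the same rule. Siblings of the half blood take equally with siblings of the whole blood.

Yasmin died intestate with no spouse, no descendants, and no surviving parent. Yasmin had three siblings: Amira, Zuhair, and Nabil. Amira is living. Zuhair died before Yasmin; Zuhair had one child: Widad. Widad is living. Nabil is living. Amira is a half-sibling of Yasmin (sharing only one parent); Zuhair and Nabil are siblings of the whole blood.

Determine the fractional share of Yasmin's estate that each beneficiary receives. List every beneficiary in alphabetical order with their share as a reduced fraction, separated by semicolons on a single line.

No spouse, descendants, or parent survives, so the estate passes to Yasmin's siblings per stirpes.
Half-blood and whole-blood siblings take equally under the stated rule.
The estate is divided into 3 equal shares of 1/3 among Amira, Zuhair, Nabil.
Amira is living and takes 1/3.
Zuhair predeceased; the 1/3 allotted to Zuhair's branch passes to Zuhair's issue by representation.
Widad is the sole taker at this level and receives the full 1/3.
Nabil is living and takes 1/3.

Amira 1/3; Nabil 1/3; Widad 1/3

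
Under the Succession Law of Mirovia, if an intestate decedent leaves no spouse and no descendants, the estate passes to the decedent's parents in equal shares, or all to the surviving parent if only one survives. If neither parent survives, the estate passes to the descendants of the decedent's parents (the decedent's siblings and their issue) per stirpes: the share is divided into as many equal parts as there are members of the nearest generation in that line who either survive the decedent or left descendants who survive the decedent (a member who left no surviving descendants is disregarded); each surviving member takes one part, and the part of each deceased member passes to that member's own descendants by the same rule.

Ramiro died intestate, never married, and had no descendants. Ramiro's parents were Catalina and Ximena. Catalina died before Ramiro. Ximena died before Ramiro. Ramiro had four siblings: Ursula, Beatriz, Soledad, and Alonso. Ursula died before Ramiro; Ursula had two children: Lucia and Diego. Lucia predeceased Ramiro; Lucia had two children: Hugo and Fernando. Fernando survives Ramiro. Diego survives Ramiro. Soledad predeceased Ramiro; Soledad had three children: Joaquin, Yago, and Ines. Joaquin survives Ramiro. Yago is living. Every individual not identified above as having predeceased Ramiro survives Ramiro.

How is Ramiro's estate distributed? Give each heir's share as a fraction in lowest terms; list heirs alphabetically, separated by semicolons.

Neither parent survives and there are no descendants, so the estate passes to Ramiro's siblings and their issue per stirpes.
The estate is divided into 4 equal shares of 1/4 among Ursula, Beatriz, Soledad, Alonso.
Ursula predeceased; the 1/4 allotted to Ursula's branch passes to Ursula's issue by representation.
The 1/4 is divided into 2 equal shares of 1/8 among Lucia, Diego.
Lucia predeceased; the 1/8 allotted to Lucia's branch passes to Lucia's issue by representation.
The 1/8 is divided into 2 equal shares of 1/16 among Hugo, Fernando.
Hugo is living and takes 1/16.
Fernando is living and takes 1/16.
Diego is living and takes 1/8.
Beatriz is living and takes 1/4.
Soledad predeceased; the 1/4 allotted to Soledad's branch passes to Soledad's issue by representation.
The 1/4 is divided into 3 equal shares of 1/12 among Joaquin, Yago, Ines.
Joaquin is living and takes 1/12.
Yago is living and takes 1/12.
Ines is living and takes 1/12.
Alonso is living and takes 1/4.

Alonso 1/4; Beatriz 1/4; Diego 1/8; Fernando 1/16; Hugo 1/16; Ines 1/12; Joaquin 1/12; Yago 1/12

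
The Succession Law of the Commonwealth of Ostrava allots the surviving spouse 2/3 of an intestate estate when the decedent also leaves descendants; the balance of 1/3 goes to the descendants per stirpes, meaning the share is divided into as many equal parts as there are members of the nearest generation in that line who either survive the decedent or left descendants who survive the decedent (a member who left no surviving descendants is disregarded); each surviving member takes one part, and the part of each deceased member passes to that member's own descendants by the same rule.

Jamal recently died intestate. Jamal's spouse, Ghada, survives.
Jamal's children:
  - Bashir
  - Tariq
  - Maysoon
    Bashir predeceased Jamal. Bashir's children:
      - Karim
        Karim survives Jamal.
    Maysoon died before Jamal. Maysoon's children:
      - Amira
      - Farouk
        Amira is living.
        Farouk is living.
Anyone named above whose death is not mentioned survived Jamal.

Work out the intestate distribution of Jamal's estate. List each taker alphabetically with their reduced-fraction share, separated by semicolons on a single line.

Ghada, as surviving spouse, takes 2/3.
The remaining 1/3 passes to Jamal's descendants per stirpes.
The 1/3 is divided into 3 equal shares of 1/9 among Bashir, Tariq, Maysoon.
Bashir predeceased; the 1/9 allotted to Bashir's branch passes to Bashir's issue by representation.
Karim is the sole taker at this level and receives the full 1/9.
Tariq is living and takes 1/9.
Maysoon predeceased; the 1/9 allotted to Maysoon's branch passes to Maysoon's issue by representation.
The 1/9 is divided into 2 equal shares of 1/18 among Amira, Farouk.
Amira is living and takes 1/18.
Farouk is living and takes 1/18.

Amira 1/18; Farouk 1/18; Ghada 2/3; Karim 1/9; Tariq 1/9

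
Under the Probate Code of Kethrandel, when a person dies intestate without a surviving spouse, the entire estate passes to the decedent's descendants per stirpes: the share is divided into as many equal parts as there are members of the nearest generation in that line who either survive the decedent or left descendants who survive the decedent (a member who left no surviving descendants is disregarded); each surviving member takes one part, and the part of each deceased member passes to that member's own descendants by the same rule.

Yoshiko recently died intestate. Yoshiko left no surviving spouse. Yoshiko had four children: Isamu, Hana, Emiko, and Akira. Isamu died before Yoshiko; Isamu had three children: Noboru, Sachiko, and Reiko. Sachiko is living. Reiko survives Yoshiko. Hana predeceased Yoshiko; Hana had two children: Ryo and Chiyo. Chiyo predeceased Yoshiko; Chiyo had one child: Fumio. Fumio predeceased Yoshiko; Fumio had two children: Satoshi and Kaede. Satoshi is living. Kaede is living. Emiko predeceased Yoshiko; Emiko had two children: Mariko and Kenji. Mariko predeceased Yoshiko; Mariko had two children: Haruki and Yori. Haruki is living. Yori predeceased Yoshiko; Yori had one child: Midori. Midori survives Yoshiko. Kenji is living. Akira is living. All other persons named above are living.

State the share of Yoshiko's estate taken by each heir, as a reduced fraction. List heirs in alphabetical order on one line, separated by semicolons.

Akira 1/4; Haruki 1/16; Kaede 1/16; Kenji 1/8; Midori 1/16; Noboru 1/12; Reiko 1/12; Ryo 1/8; Sachiko 1/12; Satoshi 1/16

There is no surviving spouse, so the entire estate passes to Yoshiko's descendants per stirpes.
The estate is divided into 4 equal shares of 1/4 among Isamu, Hana, Emiko, Akira.
Isamu predeceased; the 1/4 allotted to Isamu's branch passes to Isamu's issue by representation.
The 1/4 is divided into 3 equal shares of 1/12 among Noboru, Sachiko, Reiko.
Noboru is living and takes 1/12.
Sachiko is living and takes 1/12.
Reiko is living and takes 1/12.
Hana predeceased; the 1/4 allotted to Hana's branch passes to Hana's issue by representation.
The 1/4 is divided into 2 equal shares of 1/8 among Ryo, Chiyo.
Ryo is living and takes 1/8.
Chiyo predeceased; the 1/8 allotted to Chiyo's branch passes to Chiyo's issue by representation.
Fumio's line is the sole branch at this level, so the full 1/8 passes to Fumio's issue by representation.
The 1/8 is divided into 2 equal shares of 1/16 among Satoshi, Kaede.
Satoshi is living and takes 1/16.
Kaede is living and takes 1/16.
Emiko predeceased; the 1/4 allotted to Emiko's branch passes to Emiko's issue by representation.
The 1/4 is divided into 2 equal shares of 1/8 among Mariko, Kenji.
Mariko predeceased; the 1/8 allotted to Mariko's branch passes to Mariko's issue by representation.
The 1/8 is divided into 2 equal shares of 1/16 among Haruki, Yori.
Haruki is living and takes 1/16.
Yori predeceased; the 1/16 allotted to Yori's branch passes to Yori's issue by representation.
Midori is the sole taker at this level and receives the full 1/16.
Kenji is living and takes 1/8.
Akira is living and takes 1/4.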